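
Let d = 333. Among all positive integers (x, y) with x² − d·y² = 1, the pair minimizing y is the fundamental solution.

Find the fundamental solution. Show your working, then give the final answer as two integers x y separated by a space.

73 4

√333 → a₀=18, period (4,36); ℓ=2 even so k=1
step 0: (18, 1)  from 18·(1,0) + (0,1)
step 1: (73, 4)  from 4·(18,1) + (1,0)
(x₁, y₁) = (73, 4);  73² − 333·4² = 1 ✓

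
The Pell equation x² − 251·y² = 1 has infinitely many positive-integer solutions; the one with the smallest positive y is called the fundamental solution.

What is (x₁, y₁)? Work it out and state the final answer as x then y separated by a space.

3674890 231957

[15; 1,5,2,1,2,…,5,1,30] for √251; ℓ=14 ⇒ convergent index 13
a_0=15:  p_0=15·1+0=15,  q_0=15·0+1=1
…
a_2=5:  p_2=5·16+15=95,  q_2=5·1+1=6
…
a_4=1:  p_4=1·206+95=301,  q_4=1·13+6=19
a_5=2:  p_5=2·301+206=808,  q_5=2·19+13=51
…
a_7=15:  p_7=15·1917+808=29563,  q_7=15·121+51=1866
…
a_11=2:  p_11=2·212692+151649=577033,  q_11=2·13425+9572=36422
a_12=5:  p_12=5·577033+212692=3097857,  q_12=5·36422+13425=195535
a_13=1:  p_13=1·3097857+577033=3674890,  q_13=1·195535+36422=231957
→ (3674890, 231957).  Check: 3674890²=13504816512100, 251·231957²=13504816512099, difference 1.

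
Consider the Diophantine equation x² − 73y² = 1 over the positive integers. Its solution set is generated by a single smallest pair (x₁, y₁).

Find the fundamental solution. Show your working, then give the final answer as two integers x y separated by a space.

2281249 267000

d=73: √d = [8; 1,1,5,5,1,1,16] (ℓ=7, odd), read p_13/q_13
k=0  a_k=8  p_k/q_k = 8/1
k=1  a_k=1  p_k/q_k = 9/1
k=2  a_k=1  p_k/q_k = 17/2
k=3  a_k=5  p_k/q_k = 94/11
k=4  a_k=5  p_k/q_k = 487/57
k=5  a_k=1  p_k/q_k = 581/68
…
k=8  a_k=1  p_k/q_k = 18737/2193
…
k=11  a_k=5  p_k/q_k = 1040241/121751
k=12  a_k=1  p_k/q_k = 1241008/145249
k=13  a_k=1  p_k/q_k = 2281249/267000
(x₁, y₁) = (2281249, 267000);  2281249² − 73·267000² = 1 ✓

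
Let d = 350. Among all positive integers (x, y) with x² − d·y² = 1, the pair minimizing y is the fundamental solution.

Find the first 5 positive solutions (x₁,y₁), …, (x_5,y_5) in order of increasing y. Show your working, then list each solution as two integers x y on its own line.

449 24
403201 21552
362074049 19353672
325142092801 17379575904
291977237261249 15606839808120

d=350: √d = [18; 1,2,2,2,1,36] (ℓ=6, even), read p_5/q_5
k=0  a_k=18  p_k/q_k = 18/1
k=1  a_k=1  p_k/q_k = 19/1
k=2  a_k=2  p_k/q_k = 56/3
k=3  a_k=2  p_k/q_k = 131/7
k=4  a_k=2  p_k/q_k = 318/17
k=5  a_k=1  p_k/q_k = 449/24
fundamental: x₁=449, y₁=24  (since 201601 − 350·576 = 1)
(x_2, y_2) = (449·449 + 350·24·24, 449·24 + 24·449) = (403201, 21552)
(x_3, y_3) = (449·403201 + 350·24·21552, 449·21552 + 24·403201) = (362074049, 19353672)
(x_4, y_4) = (449·362074049 + 350·24·19353672, 449·19353672 + 24·362074049) = (325142092801, 17379575904)
(x_5, y_5) = (449·325142092801 + 350·24·17379575904, 449·17379575904 + 24·325142092801) = (291977237261249, 15606839808120)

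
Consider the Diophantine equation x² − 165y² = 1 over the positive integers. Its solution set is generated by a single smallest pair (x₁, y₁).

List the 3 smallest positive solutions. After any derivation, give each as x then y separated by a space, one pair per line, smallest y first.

1079 84
2328481 181272
5024860919 391184892

[12; 1,5,2,5,1,24] for √165; ℓ=6 ⇒ convergent index 5
step 0: (12, 1)  from 12·(1,0) + (0,1)
step 1: (13, 1)  from 1·(12,1) + (1,0)
…
step 3: (167, 13)  from 2·(77,6) + (13,1)
step 4: (912, 71)  from 5·(167,13) + (77,6)
step 5: (1079, 84)  from 1·(912,71) + (167,13)
→ (1079, 84).  Check: 1079²=1164241, 165·84²=1164240, difference 1.
(x_2, y_2) = (1079·1079 + 165·84·84, 1079·84 + 84·1079) = (2328481, 181272)
(x_3, y_3) = (1079·2328481 + 165·84·181272, 1079·181272 + 84·2328481) = (5024860919, 391184892)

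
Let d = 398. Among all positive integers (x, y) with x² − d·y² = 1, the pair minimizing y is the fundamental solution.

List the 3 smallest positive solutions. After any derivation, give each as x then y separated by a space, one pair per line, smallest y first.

399 20
318401 15960
254083599 12736060

√398 = [19; 1,18,1,38, …], period ℓ=4 (even) → k=3
a_0=19:  p_0=19·1+0=19,  q_0=19·0+1=1
a_1=1:  p_1=1·19+1=20,  q_1=1·1+0=1
a_2=18:  p_2=18·20+19=379,  q_2=18·1+1=19
a_3=1:  p_3=1·379+20=399,  q_3=1·19+1=20
fundamental: x₁=399, y₁=20  (since 159201 − 398·400 = 1)
(x_2, y_2) = (399·399 + 398·20·20, 399·20 + 20·399) = (318401, 15960)
(x_3, y_3) = (399·318401 + 398·20·15960, 399·15960 + 20·318401) = (254083599, 12736060)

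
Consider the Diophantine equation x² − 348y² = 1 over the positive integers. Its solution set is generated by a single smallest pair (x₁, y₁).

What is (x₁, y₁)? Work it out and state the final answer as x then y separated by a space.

√348 = [18; 1,1,1,8,1,1,1,36, …], period ℓ=8 (even) → k=7
k=0  a_k=18  p_k/q_k = 18/1
k=1  a_k=1  p_k/q_k = 19/1
…
k=4  a_k=8  p_k/q_k = 485/26
k=5  a_k=1  p_k/q_k = 541/29
k=6  a_k=1  p_k/q_k = 1026/55
k=7  a_k=1  p_k/q_k = 1567/84
fundamental: x₁=1567, y₁=84  (since 2455489 − 348·7056 = 1)

1567 84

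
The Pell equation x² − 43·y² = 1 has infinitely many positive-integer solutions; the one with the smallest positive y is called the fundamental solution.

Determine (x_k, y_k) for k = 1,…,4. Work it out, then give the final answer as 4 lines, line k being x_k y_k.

3482 531
24248647 3697884
168867574226 25752063645
1175993762661217 179337367525896

[6; 1,1,3,1,5,1,3,1,1,12] for √43; ℓ=10 ⇒ convergent index 9
i=0: a=6 ⇒ p=6, q=1
i=1: a=1 ⇒ p=7, q=1
i=2: a=1 ⇒ p=13, q=2
i=3: a=3 ⇒ p=46, q=7
…
i=5: a=5 ⇒ p=341, q=52
…
i=7: a=3 ⇒ p=1541, q=235
i=8: a=1 ⇒ p=1941, q=296
i=9: a=1 ⇒ p=3482, q=531
(x₁, y₁) = (3482, 531);  3482² − 43·531² = 1 ✓
(x_2, y_2) = (3482·3482 + 43·531·531, 3482·531 + 531·3482) = (24248647, 3697884)
(x_3, y_3) = (3482·24248647 + 43·531·3697884, 3482·3697884 + 531·24248647) = (168867574226, 25752063645)
(x_4, y_4) = (3482·168867574226 + 43·531·25752063645, 3482·25752063645 + 531·168867574226) = (1175993762661217, 179337367525896)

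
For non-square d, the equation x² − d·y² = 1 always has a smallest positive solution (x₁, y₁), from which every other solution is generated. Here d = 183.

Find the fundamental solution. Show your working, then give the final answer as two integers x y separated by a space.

d=183: √d = [13; 1,1,8,1,1,26] (ℓ=6, even), read p_5/q_5
step 0: (13, 1)  from 13·(1,0) + (0,1)
step 1: (14, 1)  from 1·(13,1) + (1,0)
step 2: (27, 2)  from 1·(14,1) + (13,1)
step 3: (230, 17)  from 8·(27,2) + (14,1)
step 4: (257, 19)  from 1·(230,17) + (27,2)
step 5: (487, 36)  from 1·(257,19) + (230,17)
(x₁, y₁) = (487, 36);  487² − 183·36² = 1 ✓

487 36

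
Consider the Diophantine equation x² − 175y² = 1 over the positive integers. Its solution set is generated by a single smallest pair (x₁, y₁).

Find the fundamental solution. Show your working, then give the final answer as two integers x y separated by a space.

d=175: √d = [13; 4,2,1,2,4,26] (ℓ=6, even), read p_5/q_5
a_0=13:  p_0=13·1+0=13,  q_0=13·0+1=1
a_1=4:  p_1=4·13+1=53,  q_1=4·1+0=4
a_2=2:  p_2=2·53+13=119,  q_2=2·4+1=9
a_3=1:  p_3=1·119+53=172,  q_3=1·9+4=13
a_4=2:  p_4=2·172+119=463,  q_4=2·13+9=35
a_5=4:  p_5=4·463+172=2024,  q_5=4·35+13=153
→ (2024, 153).  Check: 2024²=4096576, 175·153²=4096575, difference 1.

2024 153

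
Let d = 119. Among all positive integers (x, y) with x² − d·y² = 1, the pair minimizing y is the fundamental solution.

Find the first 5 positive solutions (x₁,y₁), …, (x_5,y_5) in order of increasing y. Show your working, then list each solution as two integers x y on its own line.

120 11
28799 2640
6911640 633589
1658764801 152058720
398096640600 36493459211

[10; 1,9,1,20] for √119; ℓ=4 ⇒ convergent index 3
k=0  a_k=10  p_k/q_k = 10/1
…
k=2  a_k=9  p_k/q_k = 109/10
k=3  a_k=1  p_k/q_k = 120/11
fundamental: x₁=120, y₁=11  (since 14400 − 119·121 = 1)
(120+11√119)^2 = 28799 + 2640√119
(120+11√119)^3 = 6911640 + 633589√119
(120+11√119)^4 = 1658764801 + 152058720√119
(120+11√119)^5 = 398096640600 + 36493459211√119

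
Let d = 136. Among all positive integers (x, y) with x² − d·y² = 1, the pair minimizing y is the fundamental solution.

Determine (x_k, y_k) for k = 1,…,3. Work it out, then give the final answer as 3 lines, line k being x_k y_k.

[11; 1,1,1,22] for √136; ℓ=4 ⇒ convergent index 3
a_0=11:  p_0=11·1+0=11,  q_0=11·0+1=1
a_1=1:  p_1=1·11+1=12,  q_1=1·1+0=1
a_2=1:  p_2=1·12+11=23,  q_2=1·1+1=2
a_3=1:  p_3=1·23+12=35,  q_3=1·2+1=3
(x₁, y₁) = (35, 3);  35² − 136·3² = 1 ✓
n=2: (35,3)∘(35,3) = (35·35+136·3·3, 35·3+3·35) = (2449,210)
n=3: (2449,210)∘(35,3) = (35·2449+136·3·210, 35·210+3·2449) = (171395,14697)

35 3
2449 210
171395 14697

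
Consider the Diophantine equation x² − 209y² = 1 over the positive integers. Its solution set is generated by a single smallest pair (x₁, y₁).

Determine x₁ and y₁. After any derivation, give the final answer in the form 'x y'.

[14; 2,5,3,2,3,5,2,28] for √209; ℓ=8 ⇒ convergent index 7
a_0=14:  p_0=14·1+0=14,  q_0=14·0+1=1
…
a_2=5:  p_2=5·29+14=159,  q_2=5·2+1=11
…
a_4=2:  p_4=2·506+159=1171,  q_4=2·35+11=81
…
a_6=5:  p_6=5·4019+1171=21266,  q_6=5·278+81=1471
a_7=2:  p_7=2·21266+4019=46551,  q_7=2·1471+278=3220
(x₁, y₁) = (46551, 3220);  46551² − 209·3220² = 1 ✓

46551 3220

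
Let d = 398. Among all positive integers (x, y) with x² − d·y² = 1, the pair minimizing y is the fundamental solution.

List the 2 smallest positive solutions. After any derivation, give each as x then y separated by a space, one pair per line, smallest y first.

399 20
318401 15960

d=398: √d = [19; 1,18,1,38] (ℓ=4, even), read p_3/q_3
a_0=19:  p_0=19·1+0=19,  q_0=19·0+1=1
a_1=1:  p_1=1·19+1=20,  q_1=1·1+0=1
a_2=18:  p_2=18·20+19=379,  q_2=18·1+1=19
a_3=1:  p_3=1·379+20=399,  q_3=1·19+1=20
fundamental: x₁=399, y₁=20  (since 159201 − 398·400 = 1)
(x_2, y_2) = (399·399 + 398·20·20, 399·20 + 20·399) = (318401, 15960)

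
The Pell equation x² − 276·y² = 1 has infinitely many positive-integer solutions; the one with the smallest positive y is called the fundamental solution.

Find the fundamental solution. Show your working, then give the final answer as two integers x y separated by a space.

7775 468

[16; 1,1,1,1,2,2,2,1,1,1,1,32] for √276; ℓ=12 ⇒ convergent index 11
i=0: a=16 ⇒ p=16, q=1
…
i=7: a=2 ⇒ p=1246, q=75
…
i=9: a=1 ⇒ p=3007, q=181
i=10: a=1 ⇒ p=4768, q=287
i=11: a=1 ⇒ p=7775, q=468
(x₁, y₁) = (7775, 468);  7775² − 276·468² = 1 ✓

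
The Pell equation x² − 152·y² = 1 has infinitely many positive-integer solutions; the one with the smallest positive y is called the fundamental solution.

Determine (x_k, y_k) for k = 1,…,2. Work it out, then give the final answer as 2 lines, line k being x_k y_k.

[12; 3,24] for √152; ℓ=2 ⇒ convergent index 1
i=0: a=12 ⇒ p=12, q=1
i=1: a=3 ⇒ p=37, q=3
(x₁, y₁) = (37, 3);  37² − 152·3² = 1 ✓
k=2:  x_2 = 37·37+152·3·3 = 2737,  y_2 = 37·3+3·37 = 222

37 3
2737 222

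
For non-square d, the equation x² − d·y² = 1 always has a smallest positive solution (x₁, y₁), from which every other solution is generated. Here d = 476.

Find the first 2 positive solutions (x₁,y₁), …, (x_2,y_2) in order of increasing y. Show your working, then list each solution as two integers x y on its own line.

[21; 1,4,2,10,2,4,1,42] for √476; ℓ=8 ⇒ convergent index 7
step 0: (21, 1)  from 21·(1,0) + (0,1)
…
step 4: (2509, 115)  from 10·(240,11) + (109,5)
…
step 6: (23541, 1079)  from 4·(5258,241) + (2509,115)
step 7: (28799, 1320)  from 1·(23541,1079) + (5258,241)
(x₁, y₁) = (28799, 1320);  28799² − 476·1320² = 1 ✓
(x_2, y_2) = (28799·28799 + 476·1320·1320, 28799·1320 + 1320·28799) = (1658764801, 76029360)

28799 1320
1658764801 76029360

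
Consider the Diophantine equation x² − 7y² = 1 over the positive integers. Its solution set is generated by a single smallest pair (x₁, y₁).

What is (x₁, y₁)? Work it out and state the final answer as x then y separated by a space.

√7 → a₀=2, period (1,1,1,4); ℓ=4 even so k=3
k=0  a_k=2  p_k/q_k = 2/1
k=1  a_k=1  p_k/q_k = 3/1
k=2  a_k=1  p_k/q_k = 5/2
k=3  a_k=1  p_k/q_k = 8/3
(x₁, y₁) = (8, 3);  8² − 7·3² = 1 ✓

8 3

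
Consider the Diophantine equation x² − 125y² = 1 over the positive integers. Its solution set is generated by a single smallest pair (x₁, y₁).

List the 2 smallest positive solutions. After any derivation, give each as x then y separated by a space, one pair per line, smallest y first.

[11; 5,1,1,5,22] for √125; ℓ=5 ⇒ convergent index 9
k=0  a_k=11  p_k/q_k = 11/1
k=1  a_k=5  p_k/q_k = 56/5
k=2  a_k=1  p_k/q_k = 67/6
…
k=4  a_k=5  p_k/q_k = 682/61
k=5  a_k=22  p_k/q_k = 15127/1353
k=6  a_k=5  p_k/q_k = 76317/6826
k=7  a_k=1  p_k/q_k = 91444/8179
k=8  a_k=1  p_k/q_k = 167761/15005
k=9  a_k=5  p_k/q_k = 930249/83204
(x₁, y₁) = (930249, 83204);  930249² − 125·83204² = 1 ✓
k=2:  x_2 = 930249·930249+125·83204·83204 = 1730726404001,  y_2 = 930249·83204+83204·930249 = 154800875592

930249 83204
1730726404001 154800875592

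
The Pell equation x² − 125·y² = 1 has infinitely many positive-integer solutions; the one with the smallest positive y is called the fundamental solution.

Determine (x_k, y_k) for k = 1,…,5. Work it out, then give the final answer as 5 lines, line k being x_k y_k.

√125 = [11; 5,1,1,5,22, …], period ℓ=5 (odd) → k=9
a_0=11:  p_0=11·1+0=11,  q_0=11·0+1=1
a_1=5:  p_1=5·11+1=56,  q_1=5·1+0=5
a_2=1:  p_2=1·56+11=67,  q_2=1·5+1=6
a_3=1:  p_3=1·67+56=123,  q_3=1·6+5=11
…
a_5=22:  p_5=22·682+123=15127,  q_5=22·61+11=1353
…
a_8=1:  p_8=1·91444+76317=167761,  q_8=1·8179+6826=15005
a_9=5:  p_9=5·167761+91444=930249,  q_9=5·15005+8179=83204
(x₁, y₁) = (930249, 83204);  930249² − 125·83204² = 1 ✓
(x_2, y_2) = (930249·930249 + 125·83204·83204, 930249·83204 + 83204·930249) = (1730726404001, 154800875592)
(x_3, y_3) = (930249·1730726404001 + 125·83204·154800875592, 930249·154800875592 + 83204·1730726404001) = (3220013013190122249, 288006719437081612)
(x_4, y_4) = (930249·3220013013190122249 + 125·83204·288006719437081612, 930249·288006719437081612 + 83204·3220013013190122249) = (5990827771012465337616001, 535835925499096664087184)
(x_5, y_5) = (930249·5990827771012465337616001 + 125·83204·535835925499096664087184, 930249·535835925499096664087184 + 83204·5990827771012465337616001) = (11145923086309929722690704506249, 996921667718930338621440576020)

930249 83204
1730726404001 154800875592
3220013013190122249 288006719437081612
5990827771012465337616001 535835925499096664087184
11145923086309929722690704506249 996921667718930338621440576020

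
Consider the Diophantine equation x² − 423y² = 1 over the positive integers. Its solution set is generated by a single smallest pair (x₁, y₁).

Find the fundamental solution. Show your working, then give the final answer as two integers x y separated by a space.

[20; 1,1,3,4,3,1,1,40] for √423; ℓ=8 ⇒ convergent index 7
k=0  a_k=20  p_k/q_k = 20/1
…
k=2  a_k=1  p_k/q_k = 41/2
…
k=6  a_k=1  p_k/q_k = 2612/127
k=7  a_k=1  p_k/q_k = 4607/224
→ (4607, 224).  Check: 4607²=21224449, 423·224²=21224448, difference 1.

4607 224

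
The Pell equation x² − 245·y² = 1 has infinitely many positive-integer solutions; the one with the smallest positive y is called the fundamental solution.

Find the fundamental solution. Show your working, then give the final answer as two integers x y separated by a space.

51841 3312

√245 = [15; 1,1,1,7,6,7,1,1,1,30, …], period ℓ=10 (even) → k=9
step 0: (15, 1)  from 15·(1,0) + (0,1)
step 1: (16, 1)  from 1·(15,1) + (1,0)
step 2: (31, 2)  from 1·(16,1) + (15,1)
step 3: (47, 3)  from 1·(31,2) + (16,1)
step 4: (360, 23)  from 7·(47,3) + (31,2)
step 5: (2207, 141)  from 6·(360,23) + (47,3)
step 6: (15809, 1010)  from 7·(2207,141) + (360,23)
step 7: (18016, 1151)  from 1·(15809,1010) + (2207,141)
step 8: (33825, 2161)  from 1·(18016,1151) + (15809,1010)
step 9: (51841, 3312)  from 1·(33825,2161) + (18016,1151)
fundamental: x₁=51841, y₁=3312  (since 2687489281 − 245·10969344 = 1)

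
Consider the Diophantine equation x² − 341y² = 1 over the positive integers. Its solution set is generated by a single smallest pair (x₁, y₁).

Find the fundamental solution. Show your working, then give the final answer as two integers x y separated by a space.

d=341: √d = [18; 2,6,1,8,2,…,6,2,36] (ℓ=14, even), read p_13/q_13
k=0  a_k=18  p_k/q_k = 18/1
k=1  a_k=2  p_k/q_k = 37/2
…
k=3  a_k=1  p_k/q_k = 277/15
k=4  a_k=8  p_k/q_k = 2456/133
…
k=6  a_k=1  p_k/q_k = 7645/414
k=7  a_k=2  p_k/q_k = 20479/1109
k=8  a_k=1  p_k/q_k = 28124/1523
k=9  a_k=2  p_k/q_k = 76727/4155
k=10  a_k=8  p_k/q_k = 641940/34763
…
k=12  a_k=6  p_k/q_k = 4953942/268271
k=13  a_k=2  p_k/q_k = 10626551/575460
(x₁, y₁) = (10626551, 575460);  10626551² − 341·575460² = 1 ✓

10626551 575460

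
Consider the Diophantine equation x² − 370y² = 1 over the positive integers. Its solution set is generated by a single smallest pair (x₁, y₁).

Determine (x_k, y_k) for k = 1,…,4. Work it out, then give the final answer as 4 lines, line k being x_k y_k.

√370 → a₀=19, period (4,4,38); ℓ=3 odd so k=5
a_0=19:  p_0=19·1+0=19,  q_0=19·0+1=1
a_1=4:  p_1=4·19+1=77,  q_1=4·1+0=4
a_2=4:  p_2=4·77+19=327,  q_2=4·4+1=17
a_3=38:  p_3=38·327+77=12503,  q_3=38·17+4=650
a_4=4:  p_4=4·12503+327=50339,  q_4=4·650+17=2617
a_5=4:  p_5=4·50339+12503=213859,  q_5=4·2617+650=11118
→ (213859, 11118).  Check: 213859²=45735671881, 370·11118²=45735671880, difference 1.
(213859+11118√370)^2 = 91471343761 + 4755368724√370
(213859+11118√370)^3 = 39123940210553539 + 2033956799880714√370
(213859+11118√370)^4 = 16734013458886067250241 + 869959934526623861928√370

213859 11118
91471343761 4755368724
39123940210553539 2033956799880714
16734013458886067250241 869959934526623861928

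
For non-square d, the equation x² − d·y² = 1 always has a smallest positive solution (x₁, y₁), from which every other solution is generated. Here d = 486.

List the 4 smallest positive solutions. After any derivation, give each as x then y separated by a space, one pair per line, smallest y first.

485 22
470449 21340
456335045 20699778
442644523201 20078763320

[22; 22,44] for √486; ℓ=2 ⇒ convergent index 1
step 0: (22, 1)  from 22·(1,0) + (0,1)
step 1: (485, 22)  from 22·(22,1) + (1,0)
fundamental: x₁=485, y₁=22  (since 235225 − 486·484 = 1)
(485+22√486)^2 = 470449 + 21340√486
(485+22√486)^3 = 456335045 + 20699778√486
(485+22√486)^4 = 442644523201 + 20078763320√486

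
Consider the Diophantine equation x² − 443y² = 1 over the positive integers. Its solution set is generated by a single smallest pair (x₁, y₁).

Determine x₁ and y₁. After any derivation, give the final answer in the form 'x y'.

[21; 21,42] for √443; ℓ=2 ⇒ convergent index 1
i=0: a=21 ⇒ p=21, q=1
i=1: a=21 ⇒ p=442, q=21
→ (442, 21).  Check: 442²=195364, 443·21²=195363, difference 1.

442 21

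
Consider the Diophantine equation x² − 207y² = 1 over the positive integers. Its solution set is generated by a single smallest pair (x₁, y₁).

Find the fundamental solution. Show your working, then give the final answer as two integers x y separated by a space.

1151 80

√207 → a₀=14, period (2,1,1,2,1,1,2,28); ℓ=8 even so k=7
a_0=14:  p_0=14·1+0=14,  q_0=14·0+1=1
…
a_2=1:  p_2=1·29+14=43,  q_2=1·2+1=3
…
a_4=2:  p_4=2·72+43=187,  q_4=2·5+3=13
a_5=1:  p_5=1·187+72=259,  q_5=1·13+5=18
a_6=1:  p_6=1·259+187=446,  q_6=1·18+13=31
a_7=2:  p_7=2·446+259=1151,  q_7=2·31+18=80
(x₁, y₁) = (1151, 80);  1151² − 207·80² = 1 ✓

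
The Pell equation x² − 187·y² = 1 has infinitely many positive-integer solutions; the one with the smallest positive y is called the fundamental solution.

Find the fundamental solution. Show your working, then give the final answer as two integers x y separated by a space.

1682 123

√187 → a₀=13, period (1,2,13,2,1,26); ℓ=6 even so k=5
i=0: a=13 ⇒ p=13, q=1
i=1: a=1 ⇒ p=14, q=1
i=2: a=2 ⇒ p=41, q=3
i=3: a=13 ⇒ p=547, q=40
i=4: a=2 ⇒ p=1135, q=83
i=5: a=1 ⇒ p=1682, q=123
→ (1682, 123).  Check: 1682²=2829124, 187·123²=2829123, difference 1.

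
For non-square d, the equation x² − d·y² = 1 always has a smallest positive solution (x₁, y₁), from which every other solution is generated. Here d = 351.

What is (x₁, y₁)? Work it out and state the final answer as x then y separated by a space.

62425 3332

d=351: √d = [18; 1,2,1,3,2,2,2,3,1,2,1,36] (ℓ=12, even), read p_11/q_11
k=0  a_k=18  p_k/q_k = 18/1
k=1  a_k=1  p_k/q_k = 19/1
k=2  a_k=2  p_k/q_k = 56/3
…
k=8  a_k=3  p_k/q_k = 12796/683
k=9  a_k=1  p_k/q_k = 16543/883
k=10  a_k=2  p_k/q_k = 45882/2449
k=11  a_k=1  p_k/q_k = 62425/3332
→ (62425, 3332).  Check: 62425²=3896880625, 351·3332²=3896880624, difference 1.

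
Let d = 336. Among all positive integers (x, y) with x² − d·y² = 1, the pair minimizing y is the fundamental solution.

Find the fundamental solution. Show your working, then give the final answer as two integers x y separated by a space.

55 3

d=336: √d = [18; 3,36] (ℓ=2, even), read p_1/q_1
step 0: (18, 1)  from 18·(1,0) + (0,1)
step 1: (55, 3)  from 3·(18,1) + (1,0)
(x₁, y₁) = (55, 3);  55² − 336·3² = 1 ✓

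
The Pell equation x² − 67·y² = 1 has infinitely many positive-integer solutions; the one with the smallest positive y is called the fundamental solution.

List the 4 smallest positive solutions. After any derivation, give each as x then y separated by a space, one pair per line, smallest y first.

48842 5967
4771081927 582880428
466058366908226 56938091722785
45526445508292066657 5561940551265649512

[8; 5,2,1,1,7,1,1,2,5,16] for √67; ℓ=10 ⇒ convergent index 9
step 0: (8, 1)  from 8·(1,0) + (0,1)
step 1: (41, 5)  from 5·(8,1) + (1,0)
step 2: (90, 11)  from 2·(41,5) + (8,1)
…
step 4: (221, 27)  from 1·(131,16) + (90,11)
step 5: (1678, 205)  from 7·(221,27) + (131,16)
…
step 8: (9053, 1106)  from 2·(3577,437) + (1899,232)
step 9: (48842, 5967)  from 5·(9053,1106) + (3577,437)
→ (48842, 5967).  Check: 48842²=2385540964, 67·5967²=2385540963, difference 1.
k=2:  x_2 = 48842·48842+67·5967·5967 = 4771081927,  y_2 = 48842·5967+5967·48842 = 582880428
k=3:  x_3 = 48842·4771081927+67·5967·582880428 = 466058366908226,  y_3 = 48842·582880428+5967·4771081927 = 56938091722785
k=4:  x_4 = 48842·466058366908226+67·5967·56938091722785 = 45526445508292066657,  y_4 = 48842·56938091722785+5967·466058366908226 = 5561940551265649512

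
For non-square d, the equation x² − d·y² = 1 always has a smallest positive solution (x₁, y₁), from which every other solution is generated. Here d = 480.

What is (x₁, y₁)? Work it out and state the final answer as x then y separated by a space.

241 11

√480 → a₀=21, period (1,9,1,42); ℓ=4 even so k=3
i=0: a=21 ⇒ p=21, q=1
…
i=2: a=9 ⇒ p=219, q=10
i=3: a=1 ⇒ p=241, q=11
(x₁, y₁) = (241, 11);  241² − 480·11² = 1 ✓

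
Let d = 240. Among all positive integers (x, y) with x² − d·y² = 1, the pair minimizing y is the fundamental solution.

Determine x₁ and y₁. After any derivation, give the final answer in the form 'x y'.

√240 = [15; 2,30, …], period ℓ=2 (even) → k=1
step 0: (15, 1)  from 15·(1,0) + (0,1)
step 1: (31, 2)  from 2·(15,1) + (1,0)
→ (31, 2).  Check: 31²=961, 240·2²=960, difference 1.

31 2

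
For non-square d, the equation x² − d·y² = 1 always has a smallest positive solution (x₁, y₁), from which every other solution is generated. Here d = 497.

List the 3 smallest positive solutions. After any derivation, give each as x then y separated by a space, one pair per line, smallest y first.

√497 = [22; 3,2,2,5,6,5,2,2,3,44, …], period ℓ=10 (even) → k=9
i=0: a=22 ⇒ p=22, q=1
…
i=2: a=2 ⇒ p=156, q=7
i=3: a=2 ⇒ p=379, q=17
…
i=5: a=6 ⇒ p=12685, q=569
i=6: a=5 ⇒ p=65476, q=2937
i=7: a=2 ⇒ p=143637, q=6443
i=8: a=2 ⇒ p=352750, q=15823
i=9: a=3 ⇒ p=1201887, q=53912
fundamental: x₁=1201887, y₁=53912  (since 1444532360769 − 497·2906503744 = 1)
k=2:  x_2 = 1201887·1201887+497·53912·53912 = 2889064721537,  y_2 = 1201887·53912+53912·1201887 = 129592263888
k=3:  x_3 = 1201887·2889064721537+497·53912·129592263888 = 6944658661946678751,  y_3 = 1201887·129592263888+53912·2889064721537 = 311510514535059400

1201887 53912
2889064721537 129592263888
6944658661946678751 311510514535059400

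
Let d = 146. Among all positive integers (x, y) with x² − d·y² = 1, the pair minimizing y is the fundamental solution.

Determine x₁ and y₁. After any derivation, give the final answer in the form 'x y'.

145 12

√146 = [12; 12,24, …], period ℓ=2 (even) → k=1
i=0: a=12 ⇒ p=12, q=1
i=1: a=12 ⇒ p=145, q=12
→ (145, 12).  Check: 145²=21025, 146·12²=21024, difference 1.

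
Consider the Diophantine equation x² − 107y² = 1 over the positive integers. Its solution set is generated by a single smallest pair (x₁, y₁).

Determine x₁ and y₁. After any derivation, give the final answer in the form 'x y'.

962 93

d=107: √d = [10; 2,1,9,1,2,20] (ℓ=6, even), read p_5/q_5
k=0  a_k=10  p_k/q_k = 10/1
…
k=4  a_k=1  p_k/q_k = 331/32
k=5  a_k=2  p_k/q_k = 962/93
→ (962, 93).  Check: 962²=925444, 107·93²=925443, difference 1.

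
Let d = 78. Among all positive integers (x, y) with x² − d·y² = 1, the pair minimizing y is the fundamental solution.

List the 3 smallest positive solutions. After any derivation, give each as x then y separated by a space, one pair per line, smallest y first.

[8; 1,4,1,16] for √78; ℓ=4 ⇒ convergent index 3
k=0  a_k=8  p_k/q_k = 8/1
…
k=2  a_k=4  p_k/q_k = 44/5
k=3  a_k=1  p_k/q_k = 53/6
→ (53, 6).  Check: 53²=2809, 78·6²=2808, difference 1.
(x_2, y_2) = (53·53 + 78·6·6, 53·6 + 6·53) = (5617, 636)
(x_3, y_3) = (53·5617 + 78·6·636, 53·636 + 6·5617) = (595349, 67410)

53 6
5617 636
595349 67410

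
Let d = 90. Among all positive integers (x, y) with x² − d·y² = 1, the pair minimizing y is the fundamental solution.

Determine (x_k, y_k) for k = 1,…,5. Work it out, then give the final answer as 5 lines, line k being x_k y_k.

19 2
721 76
27379 2886
1039681 109592
39480499 4161610

√90 = [9; 2,18, …], period ℓ=2 (even) → k=1
i=0: a=9 ⇒ p=9, q=1
i=1: a=2 ⇒ p=19, q=2
fundamental: x₁=19, y₁=2  (since 361 − 90·4 = 1)
k=2:  x_2 = 19·19+90·2·2 = 721,  y_2 = 19·2+2·19 = 76
k=3:  x_3 = 19·721+90·2·76 = 27379,  y_3 = 19·76+2·721 = 2886
k=4:  x_4 = 19·27379+90·2·2886 = 1039681,  y_4 = 19·2886+2·27379 = 109592
k=5:  x_5 = 19·1039681+90·2·109592 = 39480499,  y_5 = 19·109592+2·1039681 = 4161610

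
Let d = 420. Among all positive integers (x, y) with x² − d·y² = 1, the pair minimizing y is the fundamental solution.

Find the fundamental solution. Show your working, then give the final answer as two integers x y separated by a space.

√420 = [20; 2,40, …], period ℓ=2 (even) → k=1
a_0=20:  p_0=20·1+0=20,  q_0=20·0+1=1
a_1=2:  p_1=2·20+1=41,  q_1=2·1+0=2
(x₁, y₁) = (41, 2);  41² − 420·2² = 1 ✓

41 2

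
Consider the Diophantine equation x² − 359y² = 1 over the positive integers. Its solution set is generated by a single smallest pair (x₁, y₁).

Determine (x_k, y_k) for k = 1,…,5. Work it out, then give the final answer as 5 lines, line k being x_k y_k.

d=359: √d = [18; 1,17,1,36] (ℓ=4, even), read p_3/q_3
step 0: (18, 1)  from 18·(1,0) + (0,1)
step 1: (19, 1)  from 1·(18,1) + (1,0)
step 2: (341, 18)  from 17·(19,1) + (18,1)
step 3: (360, 19)  from 1·(341,18) + (19,1)
fundamental: x₁=360, y₁=19  (since 129600 − 359·361 = 1)
(360+19√359)^2 = 259199 + 13680√359
(360+19√359)^3 = 186622920 + 9849581√359
(360+19√359)^4 = 134368243201 + 7091684640√359
(360+19√359)^5 = 96744948481800 + 5106003091219√359

360 19
259199 13680
186622920 9849581
134368243201 7091684640
96744948481800 5106003091219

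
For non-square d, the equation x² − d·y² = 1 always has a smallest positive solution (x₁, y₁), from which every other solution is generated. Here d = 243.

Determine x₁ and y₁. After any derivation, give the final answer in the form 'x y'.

√243 → a₀=15, period (1,1,2,3,15,3,2,1,1,30); ℓ=10 even so k=9
i=0: a=15 ⇒ p=15, q=1
…
i=2: a=1 ⇒ p=31, q=2
…
i=4: a=3 ⇒ p=265, q=17
i=5: a=15 ⇒ p=4053, q=260
i=6: a=3 ⇒ p=12424, q=797
…
i=8: a=1 ⇒ p=41325, q=2651
i=9: a=1 ⇒ p=70226, q=4505
(x₁, y₁) = (70226, 4505);  70226² − 243·4505² = 1 ✓

70226 4505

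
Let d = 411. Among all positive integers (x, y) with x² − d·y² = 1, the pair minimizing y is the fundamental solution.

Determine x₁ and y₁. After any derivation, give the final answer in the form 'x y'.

49730 2453

√411 → a₀=20, period (3,1,1,1,19,1,1,1,3,40); ℓ=10 even so k=9
k=0  a_k=20  p_k/q_k = 20/1
k=1  a_k=3  p_k/q_k = 61/3
…
k=4  a_k=1  p_k/q_k = 223/11
…
k=6  a_k=1  p_k/q_k = 4602/227
k=7  a_k=1  p_k/q_k = 8981/443
k=8  a_k=1  p_k/q_k = 13583/670
k=9  a_k=3  p_k/q_k = 49730/2453
fundamental: x₁=49730, y₁=2453  (since 2473072900 − 411·6017209 = 1)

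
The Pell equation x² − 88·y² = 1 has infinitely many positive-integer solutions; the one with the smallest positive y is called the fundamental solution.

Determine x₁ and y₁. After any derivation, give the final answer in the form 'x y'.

197 21

√88 = [9; 2,1,1,1,2,18, …], period ℓ=6 (even) → k=5
k=0  a_k=9  p_k/q_k = 9/1
k=1  a_k=2  p_k/q_k = 19/2
…
k=3  a_k=1  p_k/q_k = 47/5
k=4  a_k=1  p_k/q_k = 75/8
k=5  a_k=2  p_k/q_k = 197/21
fundamental: x₁=197, y₁=21  (since 38809 − 88·441 = 1)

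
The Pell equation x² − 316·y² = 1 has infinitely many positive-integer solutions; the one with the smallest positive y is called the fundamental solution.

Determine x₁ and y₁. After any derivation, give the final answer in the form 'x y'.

12799 720

√316 → a₀=17, period (1,3,2,8,2,3,1,34); ℓ=8 even so k=7
i=0: a=17 ⇒ p=17, q=1
…
i=6: a=3 ⇒ p=9937, q=559
i=7: a=1 ⇒ p=12799, q=720
fundamental: x₁=12799, y₁=720  (since 163814401 − 316·518400 = 1)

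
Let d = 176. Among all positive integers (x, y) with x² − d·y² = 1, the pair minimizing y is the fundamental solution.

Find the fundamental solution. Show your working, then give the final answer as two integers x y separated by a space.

199 15

[13; 3,1,3,26] for √176; ℓ=4 ⇒ convergent index 3
k=0  a_k=13  p_k/q_k = 13/1
k=1  a_k=3  p_k/q_k = 40/3
k=2  a_k=1  p_k/q_k = 53/4
k=3  a_k=3  p_k/q_k = 199/15
(x₁, y₁) = (199, 15);  199² − 176·15² = 1 ✓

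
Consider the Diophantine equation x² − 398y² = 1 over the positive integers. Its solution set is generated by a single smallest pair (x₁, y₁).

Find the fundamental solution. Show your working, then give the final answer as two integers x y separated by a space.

399 20

[19; 1,18,1,38] for √398; ℓ=4 ⇒ convergent index 3
a_0=19:  p_0=19·1+0=19,  q_0=19·0+1=1
a_1=1:  p_1=1·19+1=20,  q_1=1·1+0=1
a_2=18:  p_2=18·20+19=379,  q_2=18·1+1=19
a_3=1:  p_3=1·379+20=399,  q_3=1·19+1=20
(x₁, y₁) = (399, 20);  399² − 398·20² = 1 ✓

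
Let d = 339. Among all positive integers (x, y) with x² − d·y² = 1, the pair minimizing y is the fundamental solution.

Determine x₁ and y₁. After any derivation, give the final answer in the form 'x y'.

d=339: √d = [18; 2,2,2,1,17,1,2,2,2,36] (ℓ=10, even), read p_9/q_9
a_0=18:  p_0=18·1+0=18,  q_0=18·0+1=1
a_1=2:  p_1=2·18+1=37,  q_1=2·1+0=2
…
a_3=2:  p_3=2·92+37=221,  q_3=2·5+2=12
…
a_7=2:  p_7=2·5855+5542=17252,  q_7=2·318+301=937
a_8=2:  p_8=2·17252+5855=40359,  q_8=2·937+318=2192
a_9=2:  p_9=2·40359+17252=97970,  q_9=2·2192+937=5321
→ (97970, 5321).  Check: 97970²=9598120900, 339·5321²=9598120899, difference 1.

97970 5321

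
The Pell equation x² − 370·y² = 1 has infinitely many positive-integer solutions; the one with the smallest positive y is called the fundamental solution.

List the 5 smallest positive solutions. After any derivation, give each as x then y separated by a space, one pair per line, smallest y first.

√370 → a₀=19, period (4,4,38); ℓ=3 odd so k=5
a_0=19:  p_0=19·1+0=19,  q_0=19·0+1=1
a_1=4:  p_1=4·19+1=77,  q_1=4·1+0=4
…
a_3=38:  p_3=38·327+77=12503,  q_3=38·17+4=650
a_4=4:  p_4=4·12503+327=50339,  q_4=4·650+17=2617
a_5=4:  p_5=4·50339+12503=213859,  q_5=4·2617+650=11118
fundamental: x₁=213859, y₁=11118  (since 45735671881 − 370·123609924 = 1)
(x_2, y_2) = (213859·213859 + 370·11118·11118, 213859·11118 + 11118·213859) = (91471343761, 4755368724)
(x_3, y_3) = (213859·91471343761 + 370·11118·4755368724, 213859·4755368724 + 11118·91471343761) = (39123940210553539, 2033956799880714)
(x_4, y_4) = (213859·39123940210553539 + 370·11118·2033956799880714, 213859·2033956799880714 + 11118·39123940210553539) = (16734013458886067250241, 869959934526623861928)
(x_5, y_5) = (213859·16734013458886067250241 + 370·11118·869959934526623861928, 213859·869959934526623861928 + 11118·16734013458886067250241) = (7157438768568706971928026499, 372097523273824548176239590)

213859 11118
91471343761 4755368724
39123940210553539 2033956799880714
16734013458886067250241 869959934526623861928
7157438768568706971928026499 372097523273824548176239590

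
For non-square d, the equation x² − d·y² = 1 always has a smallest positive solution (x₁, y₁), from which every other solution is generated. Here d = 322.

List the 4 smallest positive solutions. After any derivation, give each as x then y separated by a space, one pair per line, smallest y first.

d=322: √d = [17; 1,16,1,34] (ℓ=4, even), read p_3/q_3
step 0: (17, 1)  from 17·(1,0) + (0,1)
…
step 2: (305, 17)  from 16·(18,1) + (17,1)
step 3: (323, 18)  from 1·(305,17) + (18,1)
→ (323, 18).  Check: 323²=104329, 322·18²=104328, difference 1.
(x_2, y_2) = (323·323 + 322·18·18, 323·18 + 18·323) = (208657, 11628)
(x_3, y_3) = (323·208657 + 322·18·11628, 323·11628 + 18·208657) = (134792099, 7511670)
(x_4, y_4) = (323·134792099 + 322·18·7511670, 323·7511670 + 18·134792099) = (87075487297, 4852527192)

323 18
208657 11628
134792099 7511670
87075487297 4852527192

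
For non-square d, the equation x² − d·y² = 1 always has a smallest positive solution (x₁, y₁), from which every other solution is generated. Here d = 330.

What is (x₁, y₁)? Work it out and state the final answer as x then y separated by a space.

109 6

d=330: √d = [18; 6,36] (ℓ=2, even), read p_1/q_1
step 0: (18, 1)  from 18·(1,0) + (0,1)
step 1: (109, 6)  from 6·(18,1) + (1,0)
fundamental: x₁=109, y₁=6  (since 11881 − 330·36 = 1)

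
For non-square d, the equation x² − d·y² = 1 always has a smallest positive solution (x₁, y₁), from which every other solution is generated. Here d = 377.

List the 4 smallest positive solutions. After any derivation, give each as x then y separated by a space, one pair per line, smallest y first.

233 12
108577 5592
50596649 2605860
23577929857 1214325168

[19; 2,2,2,38] for √377; ℓ=4 ⇒ convergent index 3
a_0=19:  p_0=19·1+0=19,  q_0=19·0+1=1
a_1=2:  p_1=2·19+1=39,  q_1=2·1+0=2
a_2=2:  p_2=2·39+19=97,  q_2=2·2+1=5
a_3=2:  p_3=2·97+39=233,  q_3=2·5+2=12
(x₁, y₁) = (233, 12);  233² − 377·12² = 1 ✓
(233+12√377)^2 = 108577 + 5592√377
(233+12√377)^3 = 50596649 + 2605860√377
(233+12√377)^4 = 23577929857 + 1214325168√377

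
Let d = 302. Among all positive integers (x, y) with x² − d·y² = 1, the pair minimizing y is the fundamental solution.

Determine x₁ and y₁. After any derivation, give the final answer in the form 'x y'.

4276623 246092

√302 = [17; 2,1,1,1,4,…,1,2,34, …], period ℓ=16 (even) → k=15
i=0: a=17 ⇒ p=17, q=1
i=1: a=2 ⇒ p=35, q=2
i=2: a=1 ⇒ p=52, q=3
…
i=5: a=4 ⇒ p=643, q=37
…
i=11: a=4 ⇒ p=467281, q=26889
…
i=13: a=1 ⇒ p=1042237, q=59974
i=14: a=1 ⇒ p=1617193, q=93059
i=15: a=2 ⇒ p=4276623, q=246092
→ (4276623, 246092).  Check: 4276623²=18289504284129, 302·246092²=18289504284128, difference 1.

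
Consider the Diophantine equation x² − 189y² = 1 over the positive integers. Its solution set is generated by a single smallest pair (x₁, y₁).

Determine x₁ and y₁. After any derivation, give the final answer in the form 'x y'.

d=189: √d = [13; 1,2,1,26] (ℓ=4, even), read p_3/q_3
i=0: a=13 ⇒ p=13, q=1
…
i=2: a=2 ⇒ p=41, q=3
i=3: a=1 ⇒ p=55, q=4
(x₁, y₁) = (55, 4);  55² − 189·4² = 1 ✓

55 4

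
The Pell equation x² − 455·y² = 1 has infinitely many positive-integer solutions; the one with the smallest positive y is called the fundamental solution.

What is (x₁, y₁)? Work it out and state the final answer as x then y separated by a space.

64 3

√455 → a₀=21, period (3,42); ℓ=2 even so k=1
a_0=21:  p_0=21·1+0=21,  q_0=21·0+1=1
a_1=3:  p_1=3·21+1=64,  q_1=3·1+0=3
→ (64, 3).  Check: 64²=4096, 455·3²=4095, difference 1.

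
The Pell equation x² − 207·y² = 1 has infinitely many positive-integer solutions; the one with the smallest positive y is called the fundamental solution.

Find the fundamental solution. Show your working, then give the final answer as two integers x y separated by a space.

1151 80

√207 = [14; 2,1,1,2,1,1,2,28, …], period ℓ=8 (even) → k=7
step 0: (14, 1)  from 14·(1,0) + (0,1)
…
step 3: (72, 5)  from 1·(43,3) + (29,2)
step 4: (187, 13)  from 2·(72,5) + (43,3)
step 5: (259, 18)  from 1·(187,13) + (72,5)
step 6: (446, 31)  from 1·(259,18) + (187,13)
step 7: (1151, 80)  from 2·(446,31) + (259,18)
→ (1151, 80).  Check: 1151²=1324801, 207·80²=1324800, difference 1.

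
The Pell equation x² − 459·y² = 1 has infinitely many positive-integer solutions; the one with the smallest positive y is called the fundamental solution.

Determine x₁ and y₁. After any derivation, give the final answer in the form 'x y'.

499850 23331

[21; 2,2,1,4,21,4,1,2,2,42] for √459; ℓ=10 ⇒ convergent index 9
i=0: a=21 ⇒ p=21, q=1
i=1: a=2 ⇒ p=43, q=2
…
i=4: a=4 ⇒ p=707, q=33
i=5: a=21 ⇒ p=14997, q=700
i=6: a=4 ⇒ p=60695, q=2833
i=7: a=1 ⇒ p=75692, q=3533
i=8: a=2 ⇒ p=212079, q=9899
i=9: a=2 ⇒ p=499850, q=23331
fundamental: x₁=499850, y₁=23331  (since 249850022500 − 459·544335561 = 1)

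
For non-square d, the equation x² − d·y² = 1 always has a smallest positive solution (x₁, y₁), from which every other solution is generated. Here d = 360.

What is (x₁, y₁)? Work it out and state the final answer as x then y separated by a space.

[18; 1,36] for √360; ℓ=2 ⇒ convergent index 1
k=0  a_k=18  p_k/q_k = 18/1
k=1  a_k=1  p_k/q_k = 19/1
(x₁, y₁) = (19, 1);  19² − 360·1² = 1 ✓

19 1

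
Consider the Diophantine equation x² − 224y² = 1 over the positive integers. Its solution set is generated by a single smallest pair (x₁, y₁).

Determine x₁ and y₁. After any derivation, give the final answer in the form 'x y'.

15 1

[14; 1,28] for √224; ℓ=2 ⇒ convergent index 1
step 0: (14, 1)  from 14·(1,0) + (0,1)
step 1: (15, 1)  from 1·(14,1) + (1,0)
(x₁, y₁) = (15, 1);  15² − 224·1² = 1 ✓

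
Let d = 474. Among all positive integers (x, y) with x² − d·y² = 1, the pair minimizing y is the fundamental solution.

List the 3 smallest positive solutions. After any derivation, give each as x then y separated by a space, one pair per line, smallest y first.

193549 8890
74922430801 3441301220
29002323118011949 1332120819650670

d=474: √d = [21; 1,3,2,1,1,…,3,1,42] (ℓ=14, even), read p_13/q_13
a_0=21:  p_0=21·1+0=21,  q_0=21·0+1=1
a_1=1:  p_1=1·21+1=22,  q_1=1·1+0=1
a_2=3:  p_2=3·22+21=87,  q_2=3·1+1=4
a_3=2:  p_3=2·87+22=196,  q_3=2·4+1=9
a_4=1:  p_4=1·196+87=283,  q_4=1·9+4=13
…
a_6=1:  p_6=1·479+283=762,  q_6=1·22+13=35
a_7=6:  p_7=6·762+479=5051,  q_7=6·35+22=232
…
a_9=1:  p_9=1·5813+5051=10864,  q_9=1·267+232=499
a_10=1:  p_10=1·10864+5813=16677,  q_10=1·499+267=766
a_11=2:  p_11=2·16677+10864=44218,  q_11=2·766+499=2031
a_12=3:  p_12=3·44218+16677=149331,  q_12=3·2031+766=6859
a_13=1:  p_13=1·149331+44218=193549,  q_13=1·6859+2031=8890
→ (193549, 8890).  Check: 193549²=37461215401, 474·8890²=37461215400, difference 1.
(x_2, y_2) = (193549·193549 + 474·8890·8890, 193549·8890 + 8890·193549) = (74922430801, 3441301220)
(x_3, y_3) = (193549·74922430801 + 474·8890·3441301220, 193549·3441301220 + 8890·74922430801) = (29002323118011949, 1332120819650670)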